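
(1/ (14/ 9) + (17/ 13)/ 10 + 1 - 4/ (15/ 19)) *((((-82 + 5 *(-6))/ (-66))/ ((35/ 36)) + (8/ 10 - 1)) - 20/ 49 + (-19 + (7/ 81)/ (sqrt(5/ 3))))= 8655572/ 147147 - 899 *sqrt(15)/ 15795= 58.60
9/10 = 0.90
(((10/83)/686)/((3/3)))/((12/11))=55/341628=0.00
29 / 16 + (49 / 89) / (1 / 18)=16693 / 1424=11.72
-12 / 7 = -1.71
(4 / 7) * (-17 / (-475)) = 68 / 3325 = 0.02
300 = 300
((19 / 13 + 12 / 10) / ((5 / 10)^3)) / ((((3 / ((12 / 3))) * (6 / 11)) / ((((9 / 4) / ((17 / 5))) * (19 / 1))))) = 144628 / 221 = 654.43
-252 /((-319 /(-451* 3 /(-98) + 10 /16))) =11.40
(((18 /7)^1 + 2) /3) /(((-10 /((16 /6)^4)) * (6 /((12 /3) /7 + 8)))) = -131072 /11907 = -11.01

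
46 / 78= 23 / 39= 0.59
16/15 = 1.07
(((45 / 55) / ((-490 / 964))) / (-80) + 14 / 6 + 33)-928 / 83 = 648849281 / 26842200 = 24.17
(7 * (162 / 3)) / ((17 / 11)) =4158 / 17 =244.59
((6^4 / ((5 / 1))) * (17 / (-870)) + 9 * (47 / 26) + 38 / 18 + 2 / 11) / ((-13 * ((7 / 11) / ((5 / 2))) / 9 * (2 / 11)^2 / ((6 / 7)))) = -9143261061 / 9605960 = -951.83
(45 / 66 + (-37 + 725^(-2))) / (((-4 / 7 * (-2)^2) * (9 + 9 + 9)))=326646719 / 555060000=0.59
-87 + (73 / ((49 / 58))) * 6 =21141 / 49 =431.45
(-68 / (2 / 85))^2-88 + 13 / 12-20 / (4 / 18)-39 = 100222609 / 12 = 8351884.08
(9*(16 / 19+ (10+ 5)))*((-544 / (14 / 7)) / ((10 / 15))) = -1105272 / 19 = -58172.21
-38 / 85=-0.45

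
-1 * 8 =-8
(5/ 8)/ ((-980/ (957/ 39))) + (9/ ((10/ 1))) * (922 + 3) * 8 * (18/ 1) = 2443633601/ 20384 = 119879.98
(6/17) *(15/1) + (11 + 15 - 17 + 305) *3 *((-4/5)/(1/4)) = -255774/85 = -3009.11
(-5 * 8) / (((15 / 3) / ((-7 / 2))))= 28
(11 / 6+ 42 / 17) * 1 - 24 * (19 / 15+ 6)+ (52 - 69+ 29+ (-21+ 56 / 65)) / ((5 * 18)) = -170.19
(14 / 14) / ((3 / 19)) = 19 / 3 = 6.33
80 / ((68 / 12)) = 240 / 17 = 14.12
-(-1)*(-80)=-80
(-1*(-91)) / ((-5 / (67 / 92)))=-6097 / 460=-13.25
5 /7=0.71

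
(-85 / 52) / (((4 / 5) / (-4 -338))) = 72675 / 104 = 698.80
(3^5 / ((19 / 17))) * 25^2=2581875 / 19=135888.16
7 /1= 7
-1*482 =-482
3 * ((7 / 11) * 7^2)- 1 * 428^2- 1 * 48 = -2014523 / 11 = -183138.45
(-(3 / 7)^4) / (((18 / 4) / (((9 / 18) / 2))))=-9 / 4802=-0.00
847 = 847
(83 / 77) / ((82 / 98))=581 / 451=1.29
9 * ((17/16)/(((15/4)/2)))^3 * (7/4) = 2.87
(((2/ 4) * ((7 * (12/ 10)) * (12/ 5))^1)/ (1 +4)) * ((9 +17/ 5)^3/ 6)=10009776/ 15625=640.63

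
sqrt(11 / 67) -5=-4.59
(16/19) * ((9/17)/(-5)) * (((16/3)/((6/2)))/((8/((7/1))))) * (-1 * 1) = 224/1615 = 0.14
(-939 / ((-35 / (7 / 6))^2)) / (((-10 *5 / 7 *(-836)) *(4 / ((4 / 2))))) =-2191 / 25080000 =-0.00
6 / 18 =1 / 3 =0.33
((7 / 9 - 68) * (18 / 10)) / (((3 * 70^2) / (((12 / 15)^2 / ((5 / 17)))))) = -0.02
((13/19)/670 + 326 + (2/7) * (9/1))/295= 29279091/26287450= 1.11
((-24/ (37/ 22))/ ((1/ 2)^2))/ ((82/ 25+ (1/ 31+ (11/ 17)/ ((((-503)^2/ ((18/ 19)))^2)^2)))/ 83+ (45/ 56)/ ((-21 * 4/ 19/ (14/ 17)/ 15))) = 138133474882538229335821542529583385600/ 5336880739800191001168887465166673979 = 25.88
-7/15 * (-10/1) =14/3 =4.67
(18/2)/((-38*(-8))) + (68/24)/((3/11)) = 28505/2736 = 10.42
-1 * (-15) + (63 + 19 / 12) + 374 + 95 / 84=3183 / 7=454.71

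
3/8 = 0.38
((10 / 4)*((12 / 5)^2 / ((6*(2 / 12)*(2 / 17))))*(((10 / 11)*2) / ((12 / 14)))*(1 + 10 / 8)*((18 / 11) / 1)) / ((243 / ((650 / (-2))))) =-154700 / 121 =-1278.51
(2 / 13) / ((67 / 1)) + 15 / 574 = 14213 / 499954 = 0.03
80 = 80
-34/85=-2/5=-0.40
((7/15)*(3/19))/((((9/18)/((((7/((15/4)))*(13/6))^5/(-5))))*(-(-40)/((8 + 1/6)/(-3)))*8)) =2140430257693/7888577343750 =0.27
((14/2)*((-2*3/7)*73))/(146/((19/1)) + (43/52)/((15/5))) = -1298232/23593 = -55.03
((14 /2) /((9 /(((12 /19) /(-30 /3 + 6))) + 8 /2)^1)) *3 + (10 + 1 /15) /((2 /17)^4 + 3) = 589486178 /199210305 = 2.96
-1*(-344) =344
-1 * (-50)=50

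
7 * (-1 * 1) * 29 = -203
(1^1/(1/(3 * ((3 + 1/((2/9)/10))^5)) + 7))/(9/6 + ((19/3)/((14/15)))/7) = 37456183296/647456882809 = 0.06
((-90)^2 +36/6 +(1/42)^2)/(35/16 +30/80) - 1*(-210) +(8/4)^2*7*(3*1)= 62511754/18081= 3457.32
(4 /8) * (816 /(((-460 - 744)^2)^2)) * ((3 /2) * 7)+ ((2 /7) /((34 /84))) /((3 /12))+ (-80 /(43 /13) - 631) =-832311389192727 /1275841832384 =-652.36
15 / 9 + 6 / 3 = 11 / 3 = 3.67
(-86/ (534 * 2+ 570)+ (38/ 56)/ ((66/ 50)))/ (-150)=-16633/ 5405400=-0.00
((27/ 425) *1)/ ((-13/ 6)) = -162/ 5525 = -0.03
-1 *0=0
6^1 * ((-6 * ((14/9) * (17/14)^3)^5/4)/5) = -2862423051509815793/9488998956487680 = -301.66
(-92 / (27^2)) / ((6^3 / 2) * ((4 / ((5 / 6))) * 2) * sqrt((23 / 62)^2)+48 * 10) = -3565 / 24424416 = -0.00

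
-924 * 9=-8316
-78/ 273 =-2/ 7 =-0.29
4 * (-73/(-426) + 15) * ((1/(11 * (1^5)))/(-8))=-0.69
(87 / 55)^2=7569 / 3025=2.50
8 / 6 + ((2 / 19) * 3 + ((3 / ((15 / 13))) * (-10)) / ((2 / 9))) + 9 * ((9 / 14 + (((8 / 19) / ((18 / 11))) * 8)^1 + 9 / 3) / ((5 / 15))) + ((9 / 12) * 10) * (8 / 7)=37631 / 798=47.16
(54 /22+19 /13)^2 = 15.34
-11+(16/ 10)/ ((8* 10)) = -549/ 50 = -10.98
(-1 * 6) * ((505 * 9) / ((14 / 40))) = -545400 / 7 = -77914.29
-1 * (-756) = 756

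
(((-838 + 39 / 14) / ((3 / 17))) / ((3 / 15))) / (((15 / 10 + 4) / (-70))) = 903550 / 3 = 301183.33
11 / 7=1.57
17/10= 1.70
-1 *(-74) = 74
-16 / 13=-1.23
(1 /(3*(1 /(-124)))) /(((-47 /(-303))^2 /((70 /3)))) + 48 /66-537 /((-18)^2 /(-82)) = -52416255271 /1312146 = -39946.97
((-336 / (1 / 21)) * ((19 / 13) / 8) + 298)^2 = 165997456 / 169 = 982233.47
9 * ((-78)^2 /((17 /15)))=821340 /17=48314.12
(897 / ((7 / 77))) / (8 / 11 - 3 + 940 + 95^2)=2783 / 2810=0.99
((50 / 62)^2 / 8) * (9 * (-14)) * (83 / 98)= -466875 / 53816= -8.68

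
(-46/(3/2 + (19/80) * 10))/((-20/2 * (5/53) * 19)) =9752/14725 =0.66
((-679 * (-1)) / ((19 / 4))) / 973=388 / 2641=0.15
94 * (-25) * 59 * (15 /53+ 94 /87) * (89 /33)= -77580636950 /152163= -509852.18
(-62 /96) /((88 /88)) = -31 /48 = -0.65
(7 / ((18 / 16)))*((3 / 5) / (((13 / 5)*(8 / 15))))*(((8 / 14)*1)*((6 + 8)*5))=1400 / 13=107.69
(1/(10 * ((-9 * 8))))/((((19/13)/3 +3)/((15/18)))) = -13/39168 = -0.00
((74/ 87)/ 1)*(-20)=-1480/ 87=-17.01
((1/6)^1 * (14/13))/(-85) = -7/3315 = -0.00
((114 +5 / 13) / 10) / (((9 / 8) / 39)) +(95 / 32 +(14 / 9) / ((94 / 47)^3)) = 575563 / 1440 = 399.70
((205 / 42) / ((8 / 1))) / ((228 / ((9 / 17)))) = 205 / 144704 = 0.00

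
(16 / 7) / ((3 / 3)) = 16 / 7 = 2.29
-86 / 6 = -43 / 3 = -14.33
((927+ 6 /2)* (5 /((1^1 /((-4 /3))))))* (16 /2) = -49600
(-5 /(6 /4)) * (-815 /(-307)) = -8150 /921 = -8.85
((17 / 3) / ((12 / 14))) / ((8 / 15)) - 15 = -125 / 48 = -2.60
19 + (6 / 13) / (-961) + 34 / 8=1161825 / 49972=23.25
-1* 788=-788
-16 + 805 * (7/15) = 1079/3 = 359.67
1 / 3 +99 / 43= 340 / 129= 2.64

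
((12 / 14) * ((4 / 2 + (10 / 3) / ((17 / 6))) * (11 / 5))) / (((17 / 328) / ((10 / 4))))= 584496 / 2023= 288.93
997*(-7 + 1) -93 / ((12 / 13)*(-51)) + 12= -1217477 / 204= -5968.02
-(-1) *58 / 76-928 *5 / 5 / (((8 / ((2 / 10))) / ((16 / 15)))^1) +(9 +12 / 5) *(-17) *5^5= -1726099603 / 2850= -605648.98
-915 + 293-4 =-626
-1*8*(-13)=104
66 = 66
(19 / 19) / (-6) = -1 / 6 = -0.17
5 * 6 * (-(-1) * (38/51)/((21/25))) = 9500/357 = 26.61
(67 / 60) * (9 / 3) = 3.35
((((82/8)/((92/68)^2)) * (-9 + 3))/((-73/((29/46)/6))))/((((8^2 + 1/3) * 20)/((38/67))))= 19586397/918815825680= 0.00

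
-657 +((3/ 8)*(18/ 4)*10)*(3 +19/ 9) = -2283/ 4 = -570.75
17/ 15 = 1.13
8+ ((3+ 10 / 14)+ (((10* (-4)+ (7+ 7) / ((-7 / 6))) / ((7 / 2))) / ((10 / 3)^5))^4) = 686670021461049276961 / 58618164062500000000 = 11.71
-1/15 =-0.07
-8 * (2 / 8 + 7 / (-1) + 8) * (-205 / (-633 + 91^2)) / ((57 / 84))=7175 / 18164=0.40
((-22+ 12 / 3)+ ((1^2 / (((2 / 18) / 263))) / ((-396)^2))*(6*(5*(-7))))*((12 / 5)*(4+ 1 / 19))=-430339 / 2090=-205.90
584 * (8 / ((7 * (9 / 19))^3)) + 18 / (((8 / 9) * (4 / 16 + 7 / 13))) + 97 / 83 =131898273616 / 850909941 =155.01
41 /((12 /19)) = 779 /12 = 64.92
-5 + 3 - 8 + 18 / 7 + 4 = -24 / 7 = -3.43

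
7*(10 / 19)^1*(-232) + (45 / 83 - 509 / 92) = -124732673 / 145084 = -859.73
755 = 755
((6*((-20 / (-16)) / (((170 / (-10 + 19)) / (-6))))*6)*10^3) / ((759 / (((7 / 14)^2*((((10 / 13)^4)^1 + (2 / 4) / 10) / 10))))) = -92567205 / 491363444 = -0.19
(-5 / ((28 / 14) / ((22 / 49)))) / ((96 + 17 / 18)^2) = -3564 / 29841245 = -0.00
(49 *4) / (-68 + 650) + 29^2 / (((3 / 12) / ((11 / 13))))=10769438 / 3783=2846.80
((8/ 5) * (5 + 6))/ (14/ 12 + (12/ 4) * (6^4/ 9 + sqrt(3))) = 1372272/ 33769145-9504 * sqrt(3)/ 33769145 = 0.04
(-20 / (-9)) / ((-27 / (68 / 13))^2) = 92480 / 1108809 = 0.08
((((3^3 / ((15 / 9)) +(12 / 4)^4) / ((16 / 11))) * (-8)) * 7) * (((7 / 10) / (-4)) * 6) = 392931 / 100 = 3929.31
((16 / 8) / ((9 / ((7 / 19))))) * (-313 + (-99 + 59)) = -4942 / 171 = -28.90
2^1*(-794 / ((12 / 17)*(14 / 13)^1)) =-87737 / 42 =-2088.98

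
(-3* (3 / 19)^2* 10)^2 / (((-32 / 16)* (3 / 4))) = -48600 / 130321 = -0.37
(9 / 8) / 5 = 9 / 40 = 0.22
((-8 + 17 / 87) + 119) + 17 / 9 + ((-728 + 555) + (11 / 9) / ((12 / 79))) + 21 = -96683 / 3132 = -30.87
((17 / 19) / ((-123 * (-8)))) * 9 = 51 / 6232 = 0.01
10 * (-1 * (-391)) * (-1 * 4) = -15640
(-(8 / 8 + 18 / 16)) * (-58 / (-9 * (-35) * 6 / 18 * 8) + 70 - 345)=584.52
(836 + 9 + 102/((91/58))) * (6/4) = 248433/182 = 1365.02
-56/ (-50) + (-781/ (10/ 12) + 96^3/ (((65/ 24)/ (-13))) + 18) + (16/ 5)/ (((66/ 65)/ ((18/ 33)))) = -12849138712/ 3025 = -4247649.16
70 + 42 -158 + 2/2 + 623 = 578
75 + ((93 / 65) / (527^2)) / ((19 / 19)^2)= 75.00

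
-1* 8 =-8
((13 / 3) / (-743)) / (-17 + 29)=-13 / 26748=-0.00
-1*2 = -2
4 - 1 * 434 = -430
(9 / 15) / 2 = 3 / 10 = 0.30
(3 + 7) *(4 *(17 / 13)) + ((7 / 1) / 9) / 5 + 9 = 35956 / 585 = 61.46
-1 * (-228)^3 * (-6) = -71114112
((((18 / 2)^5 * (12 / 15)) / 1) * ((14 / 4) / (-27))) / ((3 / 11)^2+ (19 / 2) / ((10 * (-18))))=-283468.67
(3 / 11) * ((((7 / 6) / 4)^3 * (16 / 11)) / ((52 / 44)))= 343 / 41184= 0.01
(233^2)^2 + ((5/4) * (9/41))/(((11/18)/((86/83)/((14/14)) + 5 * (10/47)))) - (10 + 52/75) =388899547875931823/131951325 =2947295511.25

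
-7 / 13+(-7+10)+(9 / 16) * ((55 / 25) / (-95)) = 241913 / 98800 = 2.45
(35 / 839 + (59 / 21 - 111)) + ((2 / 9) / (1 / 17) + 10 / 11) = -60155537 / 581427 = -103.46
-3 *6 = -18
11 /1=11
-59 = -59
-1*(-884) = 884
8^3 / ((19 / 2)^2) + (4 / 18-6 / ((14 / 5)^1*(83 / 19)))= 10202509 / 1887669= 5.40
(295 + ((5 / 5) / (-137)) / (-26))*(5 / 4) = 5253955 / 14248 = 368.75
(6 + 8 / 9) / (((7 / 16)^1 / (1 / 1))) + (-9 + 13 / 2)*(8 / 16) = 14.50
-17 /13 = -1.31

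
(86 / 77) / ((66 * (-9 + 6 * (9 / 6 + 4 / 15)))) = 215 / 20328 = 0.01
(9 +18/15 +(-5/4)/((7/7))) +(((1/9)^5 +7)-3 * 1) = 15293711/1180980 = 12.95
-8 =-8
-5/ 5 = -1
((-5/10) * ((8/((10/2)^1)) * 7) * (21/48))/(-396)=0.01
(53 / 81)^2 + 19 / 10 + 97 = 6516919 / 65610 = 99.33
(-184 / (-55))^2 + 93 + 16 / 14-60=959967 / 21175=45.33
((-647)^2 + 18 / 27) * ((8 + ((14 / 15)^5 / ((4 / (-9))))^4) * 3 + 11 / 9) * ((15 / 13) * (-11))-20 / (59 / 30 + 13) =-236795410.84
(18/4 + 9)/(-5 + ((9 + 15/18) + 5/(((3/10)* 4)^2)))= 486/299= 1.63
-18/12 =-3/2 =-1.50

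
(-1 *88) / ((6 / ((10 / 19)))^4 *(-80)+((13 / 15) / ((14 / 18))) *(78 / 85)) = 0.00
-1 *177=-177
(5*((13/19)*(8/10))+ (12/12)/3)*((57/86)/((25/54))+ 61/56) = 151759/19608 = 7.74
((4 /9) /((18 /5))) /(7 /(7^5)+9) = 2401 /175041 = 0.01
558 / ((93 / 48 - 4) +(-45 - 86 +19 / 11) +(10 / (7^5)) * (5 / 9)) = -14855236704 / 3496435445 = -4.25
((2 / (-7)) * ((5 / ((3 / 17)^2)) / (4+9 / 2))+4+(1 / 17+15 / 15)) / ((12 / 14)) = -181 / 459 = -0.39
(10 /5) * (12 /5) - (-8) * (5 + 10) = 624 /5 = 124.80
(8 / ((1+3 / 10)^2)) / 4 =200 / 169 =1.18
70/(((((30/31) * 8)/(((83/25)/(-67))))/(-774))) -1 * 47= 2008519/6700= 299.78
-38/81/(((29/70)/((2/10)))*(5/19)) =-10108/11745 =-0.86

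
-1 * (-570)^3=185193000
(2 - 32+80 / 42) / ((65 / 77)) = -1298 / 39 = -33.28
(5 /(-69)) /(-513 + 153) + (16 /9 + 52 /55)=744151 /273240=2.72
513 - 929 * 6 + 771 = -4290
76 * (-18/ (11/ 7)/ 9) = -1064/ 11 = -96.73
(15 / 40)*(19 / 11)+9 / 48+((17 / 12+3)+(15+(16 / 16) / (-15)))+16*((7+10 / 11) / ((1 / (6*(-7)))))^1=-4659357 / 880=-5294.72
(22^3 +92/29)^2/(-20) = -23852331364/4205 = -5672373.69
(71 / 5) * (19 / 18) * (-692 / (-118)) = 233377 / 2655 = 87.90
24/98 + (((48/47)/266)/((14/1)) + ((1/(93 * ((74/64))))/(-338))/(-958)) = 0.25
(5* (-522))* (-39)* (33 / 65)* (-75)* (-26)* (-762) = -76788340200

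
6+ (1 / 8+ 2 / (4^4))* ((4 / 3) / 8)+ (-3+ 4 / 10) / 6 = 5.59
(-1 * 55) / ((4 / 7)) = -385 / 4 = -96.25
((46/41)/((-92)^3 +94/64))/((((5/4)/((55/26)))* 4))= -0.00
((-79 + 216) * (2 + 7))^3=1874516337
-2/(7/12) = -24/7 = -3.43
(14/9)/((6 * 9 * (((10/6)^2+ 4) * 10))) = 7/16470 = 0.00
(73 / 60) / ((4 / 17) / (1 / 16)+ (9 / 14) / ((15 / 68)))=8687 / 47688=0.18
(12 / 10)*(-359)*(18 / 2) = -19386 / 5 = -3877.20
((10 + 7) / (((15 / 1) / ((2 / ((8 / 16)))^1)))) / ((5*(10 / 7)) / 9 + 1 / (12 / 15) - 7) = -0.91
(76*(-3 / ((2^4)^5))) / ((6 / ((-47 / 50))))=893 / 26214400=0.00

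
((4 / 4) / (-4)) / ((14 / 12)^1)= -0.21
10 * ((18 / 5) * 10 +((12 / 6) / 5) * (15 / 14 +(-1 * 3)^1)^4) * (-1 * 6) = -11966643 / 4802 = -2492.01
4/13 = 0.31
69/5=13.80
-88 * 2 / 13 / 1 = -176 / 13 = -13.54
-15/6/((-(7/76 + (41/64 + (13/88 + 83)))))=6688/224397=0.03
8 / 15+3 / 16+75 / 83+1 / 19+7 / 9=2787343 / 1135440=2.45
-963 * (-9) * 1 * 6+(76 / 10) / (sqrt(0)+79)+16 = 20547148 / 395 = 52018.10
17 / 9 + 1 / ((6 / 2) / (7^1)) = 38 / 9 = 4.22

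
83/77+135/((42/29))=14521/154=94.29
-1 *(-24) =24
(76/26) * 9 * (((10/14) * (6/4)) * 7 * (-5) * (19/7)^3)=-87966675/4459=-19727.89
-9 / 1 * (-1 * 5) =45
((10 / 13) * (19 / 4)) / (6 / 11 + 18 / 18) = 1045 / 442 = 2.36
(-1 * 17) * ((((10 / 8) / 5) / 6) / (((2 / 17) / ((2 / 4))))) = -289 / 96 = -3.01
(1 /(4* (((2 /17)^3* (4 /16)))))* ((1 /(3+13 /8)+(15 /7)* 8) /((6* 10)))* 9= 4141659 /2590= 1599.10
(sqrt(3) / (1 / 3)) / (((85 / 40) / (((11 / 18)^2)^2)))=14641 * sqrt(3) / 74358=0.34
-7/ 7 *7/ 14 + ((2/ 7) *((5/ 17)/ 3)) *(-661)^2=12238.18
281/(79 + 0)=281/79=3.56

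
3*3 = 9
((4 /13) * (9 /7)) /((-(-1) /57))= 2052 /91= 22.55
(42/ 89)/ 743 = 42/ 66127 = 0.00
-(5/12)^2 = -25/144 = -0.17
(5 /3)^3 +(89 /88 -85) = -188557 /2376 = -79.36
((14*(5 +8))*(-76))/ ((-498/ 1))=6916/ 249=27.78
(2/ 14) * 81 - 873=-6030/ 7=-861.43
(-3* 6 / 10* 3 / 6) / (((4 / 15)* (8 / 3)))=-1.27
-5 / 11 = -0.45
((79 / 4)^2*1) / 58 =6241 / 928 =6.73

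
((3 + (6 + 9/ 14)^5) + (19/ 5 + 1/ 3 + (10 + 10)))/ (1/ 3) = 104572149763/ 2689120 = 38887.13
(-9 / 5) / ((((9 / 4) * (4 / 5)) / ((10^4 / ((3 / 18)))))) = -60000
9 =9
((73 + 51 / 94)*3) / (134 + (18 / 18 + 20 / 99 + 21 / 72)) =8212644 / 5043617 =1.63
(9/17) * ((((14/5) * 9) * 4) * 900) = 816480/17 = 48028.24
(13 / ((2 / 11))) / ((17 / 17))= 143 / 2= 71.50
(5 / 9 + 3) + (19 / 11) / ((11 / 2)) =4214 / 1089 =3.87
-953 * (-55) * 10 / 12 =262075 / 6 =43679.17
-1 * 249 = -249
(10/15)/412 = 1/618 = 0.00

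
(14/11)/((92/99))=1.37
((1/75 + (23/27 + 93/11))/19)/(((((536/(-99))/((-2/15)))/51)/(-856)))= -251745962/477375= -527.35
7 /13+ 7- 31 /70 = 6457 /910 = 7.10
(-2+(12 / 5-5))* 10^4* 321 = -14766000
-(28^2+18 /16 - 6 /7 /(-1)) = -44015 /56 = -785.98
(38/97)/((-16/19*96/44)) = -3971/18624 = -0.21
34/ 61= 0.56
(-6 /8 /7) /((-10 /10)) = 3 /28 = 0.11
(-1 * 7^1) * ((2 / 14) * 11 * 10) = -110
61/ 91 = 0.67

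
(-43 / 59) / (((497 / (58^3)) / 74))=-620846384 / 29323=-21172.68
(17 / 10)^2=289 / 100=2.89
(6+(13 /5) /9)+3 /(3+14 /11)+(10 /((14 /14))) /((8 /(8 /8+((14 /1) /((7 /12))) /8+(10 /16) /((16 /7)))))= 13354957 /1082880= 12.33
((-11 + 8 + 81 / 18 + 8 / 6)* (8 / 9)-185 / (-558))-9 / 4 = 2009 / 3348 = 0.60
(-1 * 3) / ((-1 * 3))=1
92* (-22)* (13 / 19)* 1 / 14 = -13156 / 133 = -98.92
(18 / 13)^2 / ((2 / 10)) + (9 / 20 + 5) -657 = -2169839 / 3380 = -641.96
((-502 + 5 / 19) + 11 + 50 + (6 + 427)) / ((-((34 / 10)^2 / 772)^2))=54756030000 / 1586899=34505.05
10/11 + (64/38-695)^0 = 21/11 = 1.91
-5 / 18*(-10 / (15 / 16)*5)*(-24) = -3200 / 9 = -355.56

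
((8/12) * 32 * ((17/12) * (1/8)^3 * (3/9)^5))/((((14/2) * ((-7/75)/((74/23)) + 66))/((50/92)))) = 393125/1375147785312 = 0.00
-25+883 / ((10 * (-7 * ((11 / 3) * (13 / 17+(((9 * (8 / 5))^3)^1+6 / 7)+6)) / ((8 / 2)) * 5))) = -12246169255 / 489828757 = -25.00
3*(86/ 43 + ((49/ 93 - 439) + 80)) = -33152/ 31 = -1069.42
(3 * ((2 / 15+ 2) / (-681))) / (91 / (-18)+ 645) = -192 / 13074065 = -0.00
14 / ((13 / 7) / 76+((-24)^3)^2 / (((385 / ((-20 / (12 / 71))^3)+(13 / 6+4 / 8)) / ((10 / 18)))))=533097772424 / 1516152503153335519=0.00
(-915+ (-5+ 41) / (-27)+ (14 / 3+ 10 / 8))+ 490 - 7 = -5129 / 12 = -427.42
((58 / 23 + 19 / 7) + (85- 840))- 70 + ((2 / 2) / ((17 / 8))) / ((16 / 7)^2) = -71790319 / 87584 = -819.67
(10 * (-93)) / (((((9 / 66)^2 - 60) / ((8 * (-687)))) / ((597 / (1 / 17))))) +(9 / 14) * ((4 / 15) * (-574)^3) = -43413996692784 / 48385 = -897261479.65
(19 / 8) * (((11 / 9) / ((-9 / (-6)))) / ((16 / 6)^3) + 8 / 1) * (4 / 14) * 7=39121 / 1024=38.20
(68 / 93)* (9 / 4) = 51 / 31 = 1.65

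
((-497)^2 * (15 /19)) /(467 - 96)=529305 /1007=525.63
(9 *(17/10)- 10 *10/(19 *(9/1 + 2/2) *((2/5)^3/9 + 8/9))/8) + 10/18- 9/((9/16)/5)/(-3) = 16259587/383040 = 42.45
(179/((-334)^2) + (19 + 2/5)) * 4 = 10821827/139445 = 77.61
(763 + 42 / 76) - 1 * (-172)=35551 / 38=935.55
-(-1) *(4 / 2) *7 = 14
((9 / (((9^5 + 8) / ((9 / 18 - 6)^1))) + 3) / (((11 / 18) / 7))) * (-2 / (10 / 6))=-133903854 / 3248135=-41.22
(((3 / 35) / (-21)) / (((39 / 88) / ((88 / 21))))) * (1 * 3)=-7744 / 66885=-0.12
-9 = -9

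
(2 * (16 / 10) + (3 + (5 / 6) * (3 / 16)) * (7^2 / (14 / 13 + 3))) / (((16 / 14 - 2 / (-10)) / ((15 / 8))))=57.44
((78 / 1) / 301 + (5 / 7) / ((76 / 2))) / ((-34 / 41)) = -7667 / 22876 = -0.34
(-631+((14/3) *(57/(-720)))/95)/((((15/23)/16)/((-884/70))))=23093227924/118125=195498.23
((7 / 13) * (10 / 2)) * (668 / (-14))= -1670 / 13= -128.46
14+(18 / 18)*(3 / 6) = 29 / 2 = 14.50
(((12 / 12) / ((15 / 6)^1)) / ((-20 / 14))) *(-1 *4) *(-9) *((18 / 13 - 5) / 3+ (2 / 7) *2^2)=204 / 325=0.63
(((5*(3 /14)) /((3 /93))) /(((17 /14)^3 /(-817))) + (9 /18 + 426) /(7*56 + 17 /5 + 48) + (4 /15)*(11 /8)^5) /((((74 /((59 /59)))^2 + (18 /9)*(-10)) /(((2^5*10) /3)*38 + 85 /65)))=-3831813931013456027 /340257079951360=-11261.53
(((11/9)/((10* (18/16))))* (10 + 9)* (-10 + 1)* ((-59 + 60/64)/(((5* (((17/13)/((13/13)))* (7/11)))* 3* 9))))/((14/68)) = 27765023/595350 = 46.64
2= 2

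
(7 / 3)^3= 343 / 27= 12.70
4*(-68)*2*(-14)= 7616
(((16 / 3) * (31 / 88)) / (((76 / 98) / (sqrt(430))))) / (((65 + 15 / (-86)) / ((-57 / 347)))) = -130634 * sqrt(430) / 21279775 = -0.13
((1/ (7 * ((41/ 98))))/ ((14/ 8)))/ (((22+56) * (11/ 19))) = 76/ 17589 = 0.00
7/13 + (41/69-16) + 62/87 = -14.15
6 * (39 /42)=39 /7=5.57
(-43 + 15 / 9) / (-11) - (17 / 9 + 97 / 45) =-142 / 495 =-0.29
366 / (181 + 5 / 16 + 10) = 5856 / 3061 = 1.91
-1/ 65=-0.02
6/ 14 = 3/ 7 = 0.43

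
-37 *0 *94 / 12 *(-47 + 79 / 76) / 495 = 0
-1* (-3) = 3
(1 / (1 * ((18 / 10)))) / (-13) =-5 / 117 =-0.04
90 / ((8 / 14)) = 315 / 2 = 157.50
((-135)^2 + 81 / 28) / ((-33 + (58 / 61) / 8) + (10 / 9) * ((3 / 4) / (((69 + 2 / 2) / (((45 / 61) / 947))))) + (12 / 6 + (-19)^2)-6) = 29483179227 / 524254480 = 56.24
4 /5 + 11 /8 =2.18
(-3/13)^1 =-3/13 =-0.23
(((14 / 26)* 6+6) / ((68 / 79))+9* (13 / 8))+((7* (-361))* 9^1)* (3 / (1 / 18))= -2171274879 / 1768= -1228096.65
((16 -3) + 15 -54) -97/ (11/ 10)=-1256/ 11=-114.18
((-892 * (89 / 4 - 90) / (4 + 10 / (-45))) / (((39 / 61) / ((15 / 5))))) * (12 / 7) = 128678.93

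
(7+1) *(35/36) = 70/9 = 7.78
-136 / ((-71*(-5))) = -136 / 355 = -0.38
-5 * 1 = -5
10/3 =3.33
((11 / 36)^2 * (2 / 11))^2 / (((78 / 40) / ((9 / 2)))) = 605 / 909792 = 0.00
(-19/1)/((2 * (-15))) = 0.63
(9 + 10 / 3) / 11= 37 / 33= 1.12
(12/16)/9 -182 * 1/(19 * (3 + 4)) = -293/228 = -1.29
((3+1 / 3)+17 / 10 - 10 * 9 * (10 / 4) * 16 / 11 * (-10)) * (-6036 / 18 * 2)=-1088150966 / 495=-2198284.78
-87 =-87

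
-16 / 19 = -0.84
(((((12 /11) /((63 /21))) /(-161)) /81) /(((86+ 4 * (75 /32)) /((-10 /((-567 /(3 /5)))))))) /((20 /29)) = -464 /103433191785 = -0.00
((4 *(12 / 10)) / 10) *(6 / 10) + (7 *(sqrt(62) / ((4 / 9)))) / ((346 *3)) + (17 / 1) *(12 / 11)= 18.95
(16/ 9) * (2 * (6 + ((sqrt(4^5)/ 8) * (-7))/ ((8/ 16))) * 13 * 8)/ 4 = -4622.22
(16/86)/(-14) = -4/301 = -0.01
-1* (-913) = 913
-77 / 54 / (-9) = 77 / 486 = 0.16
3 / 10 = 0.30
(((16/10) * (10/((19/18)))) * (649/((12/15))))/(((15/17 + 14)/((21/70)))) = 108324/437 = 247.88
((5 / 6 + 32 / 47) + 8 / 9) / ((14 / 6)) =2033 / 1974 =1.03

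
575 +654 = 1229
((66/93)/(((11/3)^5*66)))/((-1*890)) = -81/4443397090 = -0.00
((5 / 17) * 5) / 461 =25 / 7837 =0.00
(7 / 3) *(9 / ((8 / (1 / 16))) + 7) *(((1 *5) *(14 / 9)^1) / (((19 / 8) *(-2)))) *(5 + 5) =-270.13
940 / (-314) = -470 / 157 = -2.99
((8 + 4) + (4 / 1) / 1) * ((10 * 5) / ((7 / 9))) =7200 / 7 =1028.57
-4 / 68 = -1 / 17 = -0.06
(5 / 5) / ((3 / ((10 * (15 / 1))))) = 50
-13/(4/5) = -65/4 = -16.25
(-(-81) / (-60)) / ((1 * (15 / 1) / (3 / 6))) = -9 / 200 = -0.04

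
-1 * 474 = -474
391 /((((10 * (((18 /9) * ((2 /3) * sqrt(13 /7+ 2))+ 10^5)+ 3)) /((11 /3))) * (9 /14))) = 21075532247 /9450567002025- 120428 * sqrt(21) /9450567002025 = 0.00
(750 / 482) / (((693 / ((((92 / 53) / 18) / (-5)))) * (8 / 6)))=-575 / 17703378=-0.00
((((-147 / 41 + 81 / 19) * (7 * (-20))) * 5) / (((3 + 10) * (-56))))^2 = 43560000 / 102556129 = 0.42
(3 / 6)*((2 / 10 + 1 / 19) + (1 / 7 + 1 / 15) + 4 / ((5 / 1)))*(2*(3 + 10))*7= 32734 / 285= 114.86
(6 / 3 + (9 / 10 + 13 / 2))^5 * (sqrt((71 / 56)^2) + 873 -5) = 11164285595753 / 175000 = 63795917.69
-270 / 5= -54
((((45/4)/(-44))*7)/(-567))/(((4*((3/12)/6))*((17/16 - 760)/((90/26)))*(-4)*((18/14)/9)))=525/3472898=0.00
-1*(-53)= 53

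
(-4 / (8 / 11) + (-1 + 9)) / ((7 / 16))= 40 / 7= 5.71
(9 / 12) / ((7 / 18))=27 / 14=1.93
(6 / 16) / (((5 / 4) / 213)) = 63.90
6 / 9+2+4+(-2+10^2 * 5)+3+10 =517.67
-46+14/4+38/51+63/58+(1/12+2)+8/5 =-1094027/29580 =-36.99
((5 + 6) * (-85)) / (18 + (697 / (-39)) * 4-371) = 663 / 301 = 2.20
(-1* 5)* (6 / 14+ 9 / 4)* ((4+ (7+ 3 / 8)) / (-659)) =4875 / 21088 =0.23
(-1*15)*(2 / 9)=-10 / 3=-3.33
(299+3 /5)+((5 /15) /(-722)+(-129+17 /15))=1859867 /10830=171.73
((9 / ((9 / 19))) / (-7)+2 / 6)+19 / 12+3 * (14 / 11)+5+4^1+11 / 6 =4267 / 308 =13.85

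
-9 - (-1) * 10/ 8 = -31/ 4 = -7.75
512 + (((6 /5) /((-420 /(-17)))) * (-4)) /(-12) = 537617 /1050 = 512.02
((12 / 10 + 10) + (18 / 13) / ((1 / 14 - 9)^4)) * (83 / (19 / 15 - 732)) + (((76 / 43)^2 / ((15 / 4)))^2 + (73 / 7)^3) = 83239030585974164801072881 / 73430084766928271484375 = 1133.58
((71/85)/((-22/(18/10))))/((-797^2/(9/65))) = 0.00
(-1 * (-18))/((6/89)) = 267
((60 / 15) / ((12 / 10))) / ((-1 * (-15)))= 2 / 9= 0.22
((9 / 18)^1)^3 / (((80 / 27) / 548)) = 3699 / 160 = 23.12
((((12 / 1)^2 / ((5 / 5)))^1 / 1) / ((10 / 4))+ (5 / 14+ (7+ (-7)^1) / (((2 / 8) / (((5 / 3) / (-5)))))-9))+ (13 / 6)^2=53.65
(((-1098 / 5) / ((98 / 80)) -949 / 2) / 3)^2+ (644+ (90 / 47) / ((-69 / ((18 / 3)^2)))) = 4497408819265 / 93437316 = 48132.90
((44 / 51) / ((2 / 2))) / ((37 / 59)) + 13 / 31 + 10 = 689977 / 58497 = 11.80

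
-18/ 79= -0.23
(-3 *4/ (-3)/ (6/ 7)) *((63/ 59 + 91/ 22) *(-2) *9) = -283710/ 649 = -437.15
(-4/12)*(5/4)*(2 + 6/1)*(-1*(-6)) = -20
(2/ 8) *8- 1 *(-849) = 851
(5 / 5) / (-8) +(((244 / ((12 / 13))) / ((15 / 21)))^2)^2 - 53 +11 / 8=3797912015869429 / 202500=18755121066.02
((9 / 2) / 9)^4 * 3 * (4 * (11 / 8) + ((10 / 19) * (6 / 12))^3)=227097 / 219488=1.03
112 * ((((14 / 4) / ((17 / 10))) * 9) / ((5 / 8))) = 56448 / 17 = 3320.47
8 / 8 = 1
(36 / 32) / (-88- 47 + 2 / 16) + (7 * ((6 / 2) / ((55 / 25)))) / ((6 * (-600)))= -0.01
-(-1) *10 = 10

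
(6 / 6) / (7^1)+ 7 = 50 / 7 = 7.14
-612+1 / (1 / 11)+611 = 10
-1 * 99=-99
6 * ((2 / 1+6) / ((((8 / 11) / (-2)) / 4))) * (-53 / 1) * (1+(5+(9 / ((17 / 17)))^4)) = 183770928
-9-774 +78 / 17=-13233 / 17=-778.41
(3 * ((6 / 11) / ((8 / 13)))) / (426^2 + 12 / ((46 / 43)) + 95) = 0.00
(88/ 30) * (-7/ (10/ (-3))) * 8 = 1232/ 25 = 49.28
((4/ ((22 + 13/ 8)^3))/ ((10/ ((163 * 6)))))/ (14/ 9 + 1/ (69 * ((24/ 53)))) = 61423616/ 3286867815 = 0.02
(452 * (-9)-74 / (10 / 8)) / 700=-5.90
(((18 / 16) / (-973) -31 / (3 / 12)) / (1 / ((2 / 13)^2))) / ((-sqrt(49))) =965225 / 2302118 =0.42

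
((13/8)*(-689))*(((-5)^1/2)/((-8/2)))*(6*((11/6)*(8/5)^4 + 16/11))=-155520391/2750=-56552.87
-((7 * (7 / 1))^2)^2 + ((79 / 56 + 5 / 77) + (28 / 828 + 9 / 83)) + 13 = -61011593615815 / 10583496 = -5764786.38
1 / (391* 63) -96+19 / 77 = -25945576 / 270963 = -95.75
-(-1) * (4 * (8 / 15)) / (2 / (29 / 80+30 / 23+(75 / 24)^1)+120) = 11756 / 663575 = 0.02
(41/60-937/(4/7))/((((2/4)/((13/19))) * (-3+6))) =-33644/45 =-747.64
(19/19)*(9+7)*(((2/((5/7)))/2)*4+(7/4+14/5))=812/5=162.40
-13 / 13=-1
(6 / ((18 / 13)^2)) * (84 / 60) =1183 / 270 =4.38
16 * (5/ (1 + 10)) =80/ 11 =7.27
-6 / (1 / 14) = -84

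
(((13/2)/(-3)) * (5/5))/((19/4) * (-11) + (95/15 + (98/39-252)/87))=29406/662101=0.04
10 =10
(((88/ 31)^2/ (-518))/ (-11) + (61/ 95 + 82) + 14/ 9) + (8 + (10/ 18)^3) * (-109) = -13901887280014/ 17237500245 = -806.49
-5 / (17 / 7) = -2.06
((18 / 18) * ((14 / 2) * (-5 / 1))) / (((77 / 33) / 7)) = -105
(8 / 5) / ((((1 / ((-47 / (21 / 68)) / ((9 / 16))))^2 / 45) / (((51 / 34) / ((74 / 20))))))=104595619840 / 48951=2136741.23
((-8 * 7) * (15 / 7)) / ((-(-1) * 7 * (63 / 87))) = -1160 / 49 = -23.67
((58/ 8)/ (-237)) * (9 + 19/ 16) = -4727/ 15168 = -0.31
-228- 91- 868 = -1187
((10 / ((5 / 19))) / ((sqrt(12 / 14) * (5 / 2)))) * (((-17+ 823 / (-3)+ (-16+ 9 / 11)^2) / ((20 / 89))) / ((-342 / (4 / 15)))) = 1965743 * sqrt(42) / 3675375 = 3.47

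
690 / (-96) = -115 / 16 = -7.19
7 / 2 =3.50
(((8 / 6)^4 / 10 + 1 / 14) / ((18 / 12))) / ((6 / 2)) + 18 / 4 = 234029 / 51030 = 4.59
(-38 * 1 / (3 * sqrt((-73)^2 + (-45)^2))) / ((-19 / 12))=0.09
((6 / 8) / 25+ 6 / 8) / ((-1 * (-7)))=39 / 350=0.11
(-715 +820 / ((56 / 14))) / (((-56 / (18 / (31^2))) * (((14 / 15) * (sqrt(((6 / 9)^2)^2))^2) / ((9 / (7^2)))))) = 25095825 / 147671104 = 0.17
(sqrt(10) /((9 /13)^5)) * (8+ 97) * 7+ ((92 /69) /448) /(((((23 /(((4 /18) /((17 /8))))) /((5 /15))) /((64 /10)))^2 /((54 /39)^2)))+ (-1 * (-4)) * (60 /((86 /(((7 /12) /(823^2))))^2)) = 222369998649010212571 /414226877986282140695178900+ 90966785 * sqrt(10) /19683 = 14614.76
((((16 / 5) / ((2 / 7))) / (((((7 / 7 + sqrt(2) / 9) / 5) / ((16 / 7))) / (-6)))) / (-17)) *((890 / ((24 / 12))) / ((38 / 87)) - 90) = 1097815680 / 25517 - 121979520 *sqrt(2) / 25517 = 36262.51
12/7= 1.71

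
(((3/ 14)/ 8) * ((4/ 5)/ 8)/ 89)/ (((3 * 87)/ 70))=1/ 123888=0.00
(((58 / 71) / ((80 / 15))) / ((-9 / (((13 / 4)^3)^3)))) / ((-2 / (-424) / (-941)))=15337467719659241 / 111673344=137342244.53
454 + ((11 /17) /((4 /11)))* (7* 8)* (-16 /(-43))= 491.08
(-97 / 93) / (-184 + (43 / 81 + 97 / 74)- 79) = 193806 / 48526873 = 0.00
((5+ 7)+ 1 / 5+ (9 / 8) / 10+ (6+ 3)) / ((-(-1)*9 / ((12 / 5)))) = 341 / 60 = 5.68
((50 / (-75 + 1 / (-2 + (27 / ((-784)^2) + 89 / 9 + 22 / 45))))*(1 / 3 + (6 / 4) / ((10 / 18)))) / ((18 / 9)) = -21087113957 / 20822196006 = -1.01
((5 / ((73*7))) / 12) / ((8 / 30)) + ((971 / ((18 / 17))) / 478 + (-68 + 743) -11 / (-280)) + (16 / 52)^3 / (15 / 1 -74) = 7716078108192463 / 11398123704240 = 676.96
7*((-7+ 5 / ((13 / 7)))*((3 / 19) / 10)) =-588 / 1235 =-0.48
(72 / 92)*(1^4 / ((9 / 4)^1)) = 8 / 23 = 0.35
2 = 2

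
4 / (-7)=-4 / 7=-0.57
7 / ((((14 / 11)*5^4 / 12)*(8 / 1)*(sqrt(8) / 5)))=33*sqrt(2) / 2000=0.02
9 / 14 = 0.64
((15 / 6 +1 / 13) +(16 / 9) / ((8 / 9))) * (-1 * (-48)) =2856 / 13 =219.69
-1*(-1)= 1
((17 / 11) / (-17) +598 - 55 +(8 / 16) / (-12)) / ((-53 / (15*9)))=-6449265 / 4664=-1382.78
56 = 56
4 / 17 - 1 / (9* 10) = 0.22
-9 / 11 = -0.82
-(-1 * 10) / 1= 10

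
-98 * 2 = -196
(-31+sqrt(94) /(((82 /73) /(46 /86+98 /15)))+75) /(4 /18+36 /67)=13266 /229+66894207*sqrt(94) /8074540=138.25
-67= -67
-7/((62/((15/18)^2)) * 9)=-175/20088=-0.01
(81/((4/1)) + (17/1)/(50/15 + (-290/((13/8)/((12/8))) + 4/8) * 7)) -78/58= 319206195/16892732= 18.90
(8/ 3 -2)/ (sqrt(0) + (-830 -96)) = -1/ 1389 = -0.00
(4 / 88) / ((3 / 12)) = 2 / 11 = 0.18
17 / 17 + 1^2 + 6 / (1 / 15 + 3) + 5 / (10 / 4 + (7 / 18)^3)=5.91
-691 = -691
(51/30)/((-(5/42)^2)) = -14994/125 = -119.95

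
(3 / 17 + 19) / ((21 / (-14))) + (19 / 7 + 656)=230597 / 357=645.93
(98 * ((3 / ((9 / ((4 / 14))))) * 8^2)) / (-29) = -1792 / 87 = -20.60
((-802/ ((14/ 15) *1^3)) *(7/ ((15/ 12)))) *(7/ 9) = -3742.67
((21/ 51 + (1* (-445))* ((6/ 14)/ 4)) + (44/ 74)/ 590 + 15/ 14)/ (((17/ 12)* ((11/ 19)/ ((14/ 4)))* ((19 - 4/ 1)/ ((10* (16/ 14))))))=-150.19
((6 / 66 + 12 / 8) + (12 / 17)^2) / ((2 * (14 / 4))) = 0.30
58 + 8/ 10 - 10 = 244/ 5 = 48.80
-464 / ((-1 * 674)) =232 / 337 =0.69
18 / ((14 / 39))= 351 / 7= 50.14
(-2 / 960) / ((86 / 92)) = -23 / 10320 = -0.00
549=549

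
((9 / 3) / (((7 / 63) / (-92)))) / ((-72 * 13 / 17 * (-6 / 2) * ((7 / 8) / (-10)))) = 15640 / 91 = 171.87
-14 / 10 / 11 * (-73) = 511 / 55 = 9.29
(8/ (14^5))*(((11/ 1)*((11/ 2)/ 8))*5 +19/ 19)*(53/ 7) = 0.00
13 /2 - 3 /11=137 /22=6.23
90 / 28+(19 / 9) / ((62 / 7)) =6743 / 1953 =3.45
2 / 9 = 0.22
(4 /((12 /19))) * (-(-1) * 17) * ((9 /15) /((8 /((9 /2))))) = 2907 /80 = 36.34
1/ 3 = 0.33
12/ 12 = 1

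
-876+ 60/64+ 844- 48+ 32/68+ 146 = 18335/272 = 67.41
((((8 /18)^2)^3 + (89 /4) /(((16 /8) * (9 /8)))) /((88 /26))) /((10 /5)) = 68372941 /46766808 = 1.46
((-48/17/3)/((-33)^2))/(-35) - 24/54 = -0.44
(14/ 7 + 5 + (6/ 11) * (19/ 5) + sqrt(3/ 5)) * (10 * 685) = 1370 * sqrt(15) + 683630/ 11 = 67454.17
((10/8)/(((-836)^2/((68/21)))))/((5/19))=0.00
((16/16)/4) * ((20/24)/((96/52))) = 65/576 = 0.11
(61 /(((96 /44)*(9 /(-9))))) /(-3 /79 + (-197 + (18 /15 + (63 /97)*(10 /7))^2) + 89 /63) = 261849882525 /1789766293016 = 0.15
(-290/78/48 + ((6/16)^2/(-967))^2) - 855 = -383181219253243/448124571648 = -855.08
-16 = -16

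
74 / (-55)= -74 / 55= -1.35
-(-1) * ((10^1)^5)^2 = 10000000000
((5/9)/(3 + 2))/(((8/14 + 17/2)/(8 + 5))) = 182/1143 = 0.16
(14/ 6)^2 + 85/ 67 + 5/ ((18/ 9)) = 11111/ 1206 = 9.21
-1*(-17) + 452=469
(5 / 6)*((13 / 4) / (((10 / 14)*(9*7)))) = 0.06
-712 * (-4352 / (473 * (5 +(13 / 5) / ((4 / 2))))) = 30986240 / 29799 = 1039.84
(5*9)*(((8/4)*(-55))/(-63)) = 550/7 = 78.57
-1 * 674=-674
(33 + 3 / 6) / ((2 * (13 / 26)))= 67 / 2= 33.50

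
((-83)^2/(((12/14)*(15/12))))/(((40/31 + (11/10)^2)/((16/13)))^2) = 47454518272000/30459546507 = 1557.95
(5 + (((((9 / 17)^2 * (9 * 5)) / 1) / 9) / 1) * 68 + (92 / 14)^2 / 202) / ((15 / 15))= 8456031 / 84133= 100.51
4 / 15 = 0.27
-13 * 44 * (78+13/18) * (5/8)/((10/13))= -2634203/72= -36586.15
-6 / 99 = -2 / 33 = -0.06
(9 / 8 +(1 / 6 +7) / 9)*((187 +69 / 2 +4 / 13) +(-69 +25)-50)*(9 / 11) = 1379045 / 6864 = 200.91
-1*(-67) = 67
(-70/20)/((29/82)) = -287/29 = -9.90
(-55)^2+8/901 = 3025.01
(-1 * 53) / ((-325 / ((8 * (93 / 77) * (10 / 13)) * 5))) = 78864 / 13013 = 6.06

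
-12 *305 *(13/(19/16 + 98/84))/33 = -761280/1243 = -612.45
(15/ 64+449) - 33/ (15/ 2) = 142347/ 320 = 444.83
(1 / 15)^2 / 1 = 1 / 225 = 0.00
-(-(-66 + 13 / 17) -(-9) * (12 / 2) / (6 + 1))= -8681 / 119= -72.95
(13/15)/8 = 13/120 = 0.11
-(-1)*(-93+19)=-74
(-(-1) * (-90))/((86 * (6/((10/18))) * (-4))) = 25/1032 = 0.02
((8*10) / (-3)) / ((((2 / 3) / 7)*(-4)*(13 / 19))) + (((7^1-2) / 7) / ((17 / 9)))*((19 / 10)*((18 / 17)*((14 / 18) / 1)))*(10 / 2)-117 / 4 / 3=1435417 / 15028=95.52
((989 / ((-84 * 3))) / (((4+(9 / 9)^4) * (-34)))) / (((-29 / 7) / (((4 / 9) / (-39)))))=989 / 15573870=0.00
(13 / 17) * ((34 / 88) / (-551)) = -13 / 24244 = -0.00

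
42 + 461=503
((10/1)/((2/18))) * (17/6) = 255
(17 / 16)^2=289 / 256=1.13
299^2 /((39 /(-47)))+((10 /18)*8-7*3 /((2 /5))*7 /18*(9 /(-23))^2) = -2051769107 /19044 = -107738.35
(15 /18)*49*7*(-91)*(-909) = 47287695 /2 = 23643847.50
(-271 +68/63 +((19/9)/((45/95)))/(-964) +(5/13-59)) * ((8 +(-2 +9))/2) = -11672464235/4737096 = -2464.05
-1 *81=-81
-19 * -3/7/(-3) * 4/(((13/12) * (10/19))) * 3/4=-6498/455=-14.28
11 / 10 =1.10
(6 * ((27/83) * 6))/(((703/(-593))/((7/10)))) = -2017386/291745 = -6.91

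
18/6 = 3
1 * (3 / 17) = 3 / 17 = 0.18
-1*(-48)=48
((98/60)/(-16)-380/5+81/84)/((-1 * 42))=252463/141120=1.79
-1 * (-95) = 95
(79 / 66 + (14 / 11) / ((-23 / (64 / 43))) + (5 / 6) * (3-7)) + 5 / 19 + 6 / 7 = -3178633 / 2893814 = -1.10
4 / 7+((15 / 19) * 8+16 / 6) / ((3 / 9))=3660 / 133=27.52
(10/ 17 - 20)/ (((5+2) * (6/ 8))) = -3.70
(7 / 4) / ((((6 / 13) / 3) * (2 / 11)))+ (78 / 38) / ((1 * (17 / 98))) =384475 / 5168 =74.40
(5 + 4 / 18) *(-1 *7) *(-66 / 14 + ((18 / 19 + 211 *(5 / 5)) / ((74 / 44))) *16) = -465268463 / 6327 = -73536.98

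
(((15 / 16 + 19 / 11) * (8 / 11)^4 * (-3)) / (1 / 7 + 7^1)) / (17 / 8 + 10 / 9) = -0.10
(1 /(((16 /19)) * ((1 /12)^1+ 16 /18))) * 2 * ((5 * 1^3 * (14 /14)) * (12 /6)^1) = 171 /7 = 24.43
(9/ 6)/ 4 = 3/ 8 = 0.38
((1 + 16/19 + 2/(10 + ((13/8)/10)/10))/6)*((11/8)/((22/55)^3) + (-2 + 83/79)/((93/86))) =1003991707625/143175514752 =7.01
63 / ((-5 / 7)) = -441 / 5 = -88.20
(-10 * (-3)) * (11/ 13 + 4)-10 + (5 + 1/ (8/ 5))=14665/ 104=141.01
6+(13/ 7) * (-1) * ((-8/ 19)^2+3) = 251/ 2527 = 0.10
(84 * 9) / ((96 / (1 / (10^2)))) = 63 / 800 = 0.08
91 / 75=1.21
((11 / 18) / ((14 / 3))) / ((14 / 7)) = 11 / 168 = 0.07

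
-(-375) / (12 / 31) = 3875 / 4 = 968.75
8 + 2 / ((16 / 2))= 33 / 4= 8.25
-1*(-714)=714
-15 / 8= -1.88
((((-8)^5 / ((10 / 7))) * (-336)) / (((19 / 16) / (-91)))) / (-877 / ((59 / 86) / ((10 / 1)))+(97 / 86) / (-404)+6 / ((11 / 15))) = 1265153277268328448 / 27366306935335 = 46230.33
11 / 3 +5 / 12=49 / 12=4.08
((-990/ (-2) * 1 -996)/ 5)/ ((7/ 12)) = -6012/ 35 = -171.77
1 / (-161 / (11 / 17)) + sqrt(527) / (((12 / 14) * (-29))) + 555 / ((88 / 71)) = 107850517 / 240856-7 * sqrt(527) / 174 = 446.86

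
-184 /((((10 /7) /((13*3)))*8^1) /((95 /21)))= -5681 /2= -2840.50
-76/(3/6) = -152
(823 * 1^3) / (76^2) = 823 / 5776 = 0.14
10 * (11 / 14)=55 / 7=7.86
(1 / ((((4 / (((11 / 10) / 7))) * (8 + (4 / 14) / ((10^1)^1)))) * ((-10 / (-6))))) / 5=33 / 56200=0.00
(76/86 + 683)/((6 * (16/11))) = 78.36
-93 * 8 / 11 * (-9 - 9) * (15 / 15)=13392 / 11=1217.45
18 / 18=1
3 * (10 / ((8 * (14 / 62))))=465 / 28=16.61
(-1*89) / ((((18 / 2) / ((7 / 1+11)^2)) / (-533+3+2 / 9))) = 1697408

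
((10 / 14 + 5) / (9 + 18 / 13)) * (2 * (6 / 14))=208 / 441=0.47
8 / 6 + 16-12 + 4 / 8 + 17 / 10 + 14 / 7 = 143 / 15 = 9.53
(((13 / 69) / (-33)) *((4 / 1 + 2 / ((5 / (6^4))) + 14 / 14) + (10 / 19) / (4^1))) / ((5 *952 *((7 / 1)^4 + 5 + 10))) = -431041 / 1658438073600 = -0.00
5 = 5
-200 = -200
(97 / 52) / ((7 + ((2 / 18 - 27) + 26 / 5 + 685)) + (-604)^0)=4365 / 1570868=0.00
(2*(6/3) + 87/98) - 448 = -43425/98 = -443.11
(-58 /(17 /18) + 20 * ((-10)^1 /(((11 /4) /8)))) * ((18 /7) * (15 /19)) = -32476680 /24871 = -1305.81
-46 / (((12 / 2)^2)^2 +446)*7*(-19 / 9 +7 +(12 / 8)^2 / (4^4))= -7267057 / 8027136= -0.91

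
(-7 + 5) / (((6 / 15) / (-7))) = 35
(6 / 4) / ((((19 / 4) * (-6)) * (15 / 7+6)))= -7 / 1083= -0.01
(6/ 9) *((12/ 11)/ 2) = 4/ 11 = 0.36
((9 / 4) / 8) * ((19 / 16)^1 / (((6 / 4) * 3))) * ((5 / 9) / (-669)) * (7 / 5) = -133 / 1541376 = -0.00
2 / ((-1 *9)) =-2 / 9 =-0.22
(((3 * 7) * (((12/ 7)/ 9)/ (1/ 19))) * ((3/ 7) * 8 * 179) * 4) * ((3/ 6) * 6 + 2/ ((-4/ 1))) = 3264960/ 7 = 466422.86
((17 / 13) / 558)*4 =34 / 3627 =0.01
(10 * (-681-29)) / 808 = -1775 / 202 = -8.79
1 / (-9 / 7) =-7 / 9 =-0.78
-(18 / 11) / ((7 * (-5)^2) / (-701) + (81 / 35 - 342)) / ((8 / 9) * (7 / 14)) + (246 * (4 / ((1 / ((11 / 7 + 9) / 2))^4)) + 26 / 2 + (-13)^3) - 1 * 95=337377849485372195 / 440552066108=765806.99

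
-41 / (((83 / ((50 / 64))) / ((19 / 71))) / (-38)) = 370025 / 94288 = 3.92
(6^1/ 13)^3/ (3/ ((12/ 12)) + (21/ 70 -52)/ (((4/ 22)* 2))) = -0.00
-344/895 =-0.38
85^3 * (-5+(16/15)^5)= -13502392987/6075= -2222616.13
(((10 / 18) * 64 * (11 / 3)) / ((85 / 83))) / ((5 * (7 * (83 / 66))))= 15488 / 5355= 2.89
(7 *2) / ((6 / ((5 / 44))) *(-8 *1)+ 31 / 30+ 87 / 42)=-735 / 22013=-0.03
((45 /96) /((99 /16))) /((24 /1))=5 /1584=0.00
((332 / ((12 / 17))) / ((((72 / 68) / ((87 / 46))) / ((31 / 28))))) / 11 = 21564313 / 255024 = 84.56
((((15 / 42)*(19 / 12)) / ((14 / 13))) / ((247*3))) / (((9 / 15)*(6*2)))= 0.00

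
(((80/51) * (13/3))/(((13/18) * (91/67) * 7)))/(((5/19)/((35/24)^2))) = 31825/3978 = 8.00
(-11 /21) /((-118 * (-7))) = -11 /17346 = -0.00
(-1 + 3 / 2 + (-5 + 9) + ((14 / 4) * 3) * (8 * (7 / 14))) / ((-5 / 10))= -93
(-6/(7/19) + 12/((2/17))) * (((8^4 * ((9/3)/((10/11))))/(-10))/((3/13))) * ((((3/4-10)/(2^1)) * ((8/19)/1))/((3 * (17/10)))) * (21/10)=130031616/323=402574.66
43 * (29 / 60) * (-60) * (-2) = 2494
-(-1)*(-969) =-969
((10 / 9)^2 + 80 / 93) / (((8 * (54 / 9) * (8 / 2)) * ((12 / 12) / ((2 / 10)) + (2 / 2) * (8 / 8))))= 1315 / 723168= 0.00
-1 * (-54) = 54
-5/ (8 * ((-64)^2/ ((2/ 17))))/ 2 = -5/ 557056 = -0.00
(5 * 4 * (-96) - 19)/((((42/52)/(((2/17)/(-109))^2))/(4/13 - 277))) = 24376/31501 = 0.77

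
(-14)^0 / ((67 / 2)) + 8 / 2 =270 / 67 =4.03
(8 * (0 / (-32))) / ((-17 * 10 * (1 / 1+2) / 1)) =0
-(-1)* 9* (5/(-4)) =-45/4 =-11.25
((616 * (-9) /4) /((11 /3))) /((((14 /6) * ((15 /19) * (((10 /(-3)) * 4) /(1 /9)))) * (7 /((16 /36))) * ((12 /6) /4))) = 38 /175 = 0.22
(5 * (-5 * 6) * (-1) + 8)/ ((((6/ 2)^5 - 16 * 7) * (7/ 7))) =158/ 131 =1.21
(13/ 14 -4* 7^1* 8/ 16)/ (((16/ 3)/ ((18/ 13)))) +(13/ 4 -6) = -8945/ 1456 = -6.14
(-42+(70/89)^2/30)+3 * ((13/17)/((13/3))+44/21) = -99437371/2827797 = -35.16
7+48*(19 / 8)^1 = 121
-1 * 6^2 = -36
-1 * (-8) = 8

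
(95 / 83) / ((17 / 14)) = 1330 / 1411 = 0.94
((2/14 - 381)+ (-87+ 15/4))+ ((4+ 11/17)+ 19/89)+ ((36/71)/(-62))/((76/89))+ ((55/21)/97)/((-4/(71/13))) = -769549961593303/1675509724707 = -459.29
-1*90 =-90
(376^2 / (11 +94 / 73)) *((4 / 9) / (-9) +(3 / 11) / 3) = 381856576 / 799227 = 477.78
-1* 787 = -787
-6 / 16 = -3 / 8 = -0.38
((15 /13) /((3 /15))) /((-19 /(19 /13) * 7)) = -75 /1183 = -0.06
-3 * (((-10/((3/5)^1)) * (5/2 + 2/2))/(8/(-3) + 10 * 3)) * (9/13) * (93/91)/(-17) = -62775/235586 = -0.27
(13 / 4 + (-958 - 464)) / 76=-5675 / 304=-18.67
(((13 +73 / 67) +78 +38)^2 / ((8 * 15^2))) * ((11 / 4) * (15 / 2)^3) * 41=447211.20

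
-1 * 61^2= -3721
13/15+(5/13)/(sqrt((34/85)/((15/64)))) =25 * sqrt(6)/208+13/15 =1.16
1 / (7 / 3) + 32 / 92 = 125 / 161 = 0.78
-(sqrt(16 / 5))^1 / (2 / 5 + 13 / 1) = -4 * sqrt(5) / 67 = -0.13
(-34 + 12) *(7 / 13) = -154 / 13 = -11.85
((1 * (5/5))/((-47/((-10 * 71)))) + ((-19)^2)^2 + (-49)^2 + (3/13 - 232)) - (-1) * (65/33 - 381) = 2664062725/20163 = 132126.31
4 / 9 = 0.44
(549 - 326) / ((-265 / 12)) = -2676 / 265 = -10.10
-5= -5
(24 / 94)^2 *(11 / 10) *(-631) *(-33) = 16491816 / 11045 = 1493.15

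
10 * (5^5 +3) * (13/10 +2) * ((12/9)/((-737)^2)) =12512/49379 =0.25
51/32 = 1.59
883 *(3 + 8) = 9713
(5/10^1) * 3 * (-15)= -22.50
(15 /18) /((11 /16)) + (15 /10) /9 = 1.38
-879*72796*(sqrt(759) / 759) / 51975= -21329228*sqrt(759) / 13149675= -44.69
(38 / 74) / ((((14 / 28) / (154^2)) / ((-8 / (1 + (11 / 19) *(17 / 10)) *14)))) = -1374844.52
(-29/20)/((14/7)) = -29/40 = -0.72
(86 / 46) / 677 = 43 / 15571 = 0.00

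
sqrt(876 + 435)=sqrt(1311)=36.21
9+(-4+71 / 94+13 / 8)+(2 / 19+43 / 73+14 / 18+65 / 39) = 49372381 / 4693608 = 10.52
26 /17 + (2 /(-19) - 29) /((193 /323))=-154799 /3281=-47.18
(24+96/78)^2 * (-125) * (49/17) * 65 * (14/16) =-2882915000/221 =-13044864.25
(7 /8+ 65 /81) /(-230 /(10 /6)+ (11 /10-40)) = -5435 /573156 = -0.01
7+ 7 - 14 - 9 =-9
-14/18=-0.78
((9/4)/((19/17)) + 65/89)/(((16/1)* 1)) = 18557/108224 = 0.17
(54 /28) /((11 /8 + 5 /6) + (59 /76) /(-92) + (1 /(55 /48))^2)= 856607400 /1315421303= 0.65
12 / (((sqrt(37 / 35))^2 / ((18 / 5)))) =1512 / 37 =40.86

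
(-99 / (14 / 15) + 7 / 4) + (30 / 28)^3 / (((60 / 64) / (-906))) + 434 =-1178481 / 1372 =-858.95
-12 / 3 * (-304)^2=-369664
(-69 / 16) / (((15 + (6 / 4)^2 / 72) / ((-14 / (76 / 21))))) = 10143 / 9139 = 1.11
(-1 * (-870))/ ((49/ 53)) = 941.02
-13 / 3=-4.33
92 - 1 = 91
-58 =-58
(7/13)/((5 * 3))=7/195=0.04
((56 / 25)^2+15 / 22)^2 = 6141386689 / 189062500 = 32.48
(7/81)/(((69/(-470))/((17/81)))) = -55930/452709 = -0.12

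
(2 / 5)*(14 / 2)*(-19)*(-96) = 25536 / 5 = 5107.20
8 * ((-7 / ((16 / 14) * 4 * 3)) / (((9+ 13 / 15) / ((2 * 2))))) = -245 / 148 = -1.66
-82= -82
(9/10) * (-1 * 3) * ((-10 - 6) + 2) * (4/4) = 189/5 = 37.80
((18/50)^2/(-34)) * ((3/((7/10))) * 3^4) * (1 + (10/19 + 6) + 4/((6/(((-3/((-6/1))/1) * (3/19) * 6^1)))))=-2932767/282625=-10.38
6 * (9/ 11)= 54/ 11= 4.91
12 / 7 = 1.71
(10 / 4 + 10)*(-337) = -8425 / 2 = -4212.50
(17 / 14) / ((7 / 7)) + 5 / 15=65 / 42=1.55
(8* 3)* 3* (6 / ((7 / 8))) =3456 / 7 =493.71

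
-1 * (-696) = 696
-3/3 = -1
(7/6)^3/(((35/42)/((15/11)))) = 343/132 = 2.60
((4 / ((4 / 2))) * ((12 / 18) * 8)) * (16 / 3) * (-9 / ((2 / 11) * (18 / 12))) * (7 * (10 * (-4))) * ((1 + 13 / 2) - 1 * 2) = 2891093.33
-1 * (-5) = 5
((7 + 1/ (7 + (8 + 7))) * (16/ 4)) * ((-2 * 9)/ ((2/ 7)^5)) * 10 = -117228825/ 44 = -2664291.48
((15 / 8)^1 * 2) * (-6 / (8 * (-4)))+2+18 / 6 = 365 / 64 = 5.70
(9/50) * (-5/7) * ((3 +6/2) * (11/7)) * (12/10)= -1782/1225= -1.45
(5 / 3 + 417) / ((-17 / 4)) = -5024 / 51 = -98.51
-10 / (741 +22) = -10 / 763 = -0.01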